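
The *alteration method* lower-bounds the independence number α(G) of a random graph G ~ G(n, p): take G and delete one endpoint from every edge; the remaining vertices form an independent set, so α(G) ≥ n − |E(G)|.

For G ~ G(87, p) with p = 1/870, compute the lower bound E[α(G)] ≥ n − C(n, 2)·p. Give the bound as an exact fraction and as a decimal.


E[|E(G)|] = C(87, 2)·p = 3741 · (1/870) = 43/10.
E[α(G)] ≥ n − E[|E(G)|] = 87 − 43/10 = 827/10.
Numerically: ≈ 82.700000.
(This is only a lower bound; the true E[α(G)] may be larger.)

E[α(G)] ≥ 827/10 ≈ 82.700000.


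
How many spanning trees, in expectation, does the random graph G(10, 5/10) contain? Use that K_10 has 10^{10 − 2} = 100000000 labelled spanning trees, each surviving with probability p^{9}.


K_10 has 10^{10 − 2} = 100000000 labelled spanning trees.
For each such spanning tree H, let X_H = 1 if all 9 edges of H are present in G. Then P[X_H = 1] = p^{9} = (1/2)^{9} = 1/512.
By linearity of expectation: E[X] = Σ_H E[X_H] = 100000000 · p^{9} = 100000000 · 1/512 = 390625/2.
Numerically: E[X] ≈ 195312.

E[X] = 100000000 · (1/2)^{9} = 390625/2 ≈ 195312.


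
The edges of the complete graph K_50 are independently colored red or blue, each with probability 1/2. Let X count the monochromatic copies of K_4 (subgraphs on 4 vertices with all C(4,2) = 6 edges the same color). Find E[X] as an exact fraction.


Let X = Σ_S X_S over the C(50, 4) = 230300 subsets S of size 4, where X_S = 1 if the K_4 on S is monochromatic.
For a fixed S, the K_4 on S has C(4, 2) = 6 edges. P[all 6 edges red] = (1/2)^6, and likewise for blue, so P[monochromatic] = 2·(1/2)^6 = 2^{1 − 6} = 1/32.
By linearity: E[X] = C(50, 4) · 2^{1 − 6} = 230300 · 1/32 = 57575/8.
Numerically: E[X] ≈ 7196.87500.

E[X] = C(50,4)·2^(1−C(4,2)) = 57575/8 ≈ 7196.87500.


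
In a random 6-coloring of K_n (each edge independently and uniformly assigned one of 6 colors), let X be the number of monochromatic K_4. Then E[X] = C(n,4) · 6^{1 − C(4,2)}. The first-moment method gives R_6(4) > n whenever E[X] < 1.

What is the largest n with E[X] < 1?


We need C(n, 4) · 6^{1 − 6} < 1, i.e. C(n, 4) < 6^{6 − 1} = 7776.
Check values of n near the boundary:
  n = 18: C(18, 4) = 3060; 3060 < 7776? YES
  n = 19: C(19, 4) = 3876; 3876 < 7776? YES
  n = 20: C(20, 4) = 4845; 4845 < 7776? YES
  n = 21: C(21, 4) = 5985; 5985 < 7776? YES
  n = 22: C(22, 4) = 7315; 7315 < 7776? YES
  n = 23: C(23, 4) = 8855; 8855 < 7776? NO
  n = 24: C(24, 4) = 10626; 10626 < 7776? NO
The largest n with C(n, 4) < 7776 is n = 22 (where E[X] = 7315/7776 ≈ 0.94072). Hence R_6(4) > 22, i.e. R_6(4) ≥ 23.

Largest n = 22; hence R_6(4) > 22.


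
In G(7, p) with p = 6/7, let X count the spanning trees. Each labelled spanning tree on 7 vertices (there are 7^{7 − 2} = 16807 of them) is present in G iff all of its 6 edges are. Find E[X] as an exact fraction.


K_7 has 7^{7 − 2} = 16807 labelled spanning trees.
For each such spanning tree H, let X_H = 1 if all 6 edges of H are present in G. Then P[X_H = 1] = p^{6} = (6/7)^{6} = 46656/117649.
By linearity: E[X] = Σ_H E[X_H] = 16807 · p^{6} = 16807 · 46656/117649 = 46656/7.
Numerically: E[X] ≈ 6665.14.

E[X] = 16807 · (6/7)^{6} = 46656/7 ≈ 6665.14.


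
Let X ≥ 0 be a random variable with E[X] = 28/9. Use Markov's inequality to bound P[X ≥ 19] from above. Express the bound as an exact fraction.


μ = E[X] = 28/9, a = 19.
Markov: P[X ≥ 19] ≤ μ/a = (28/9)/19 = 28/171.
Numerically: ≈ 0.16374.
(Since a = 19 > μ = 3.11111, the bound 28/171 is < 1 and informative.)

P[X ≥ 19] ≤ 28/171 ≈ 0.16374.


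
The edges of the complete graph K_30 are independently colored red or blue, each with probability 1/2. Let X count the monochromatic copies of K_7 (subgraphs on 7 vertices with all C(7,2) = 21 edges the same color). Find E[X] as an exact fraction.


Let X = Σ_S X_S over the C(30, 7) = 2035800 subsets S of size 7, where X_S = 1 if the K_7 on S is monochromatic.
For a fixed S, the K_7 on S has C(7, 2) = 21 edges. P[all 21 edges red] = (1/2)^21, and likewise for blue, so P[monochromatic] = 2·(1/2)^21 = 2^{1 − 21} = 1/1048576.
By linearity: E[X] = C(30, 7) · 2^{1 − 21} = 2035800 · 1/1048576 = 254475/131072.
Numerically: E[X] ≈ 1.941490.

E[X] = C(30,7)·2^(1−C(7,2)) = 254475/131072 ≈ 1.941490.


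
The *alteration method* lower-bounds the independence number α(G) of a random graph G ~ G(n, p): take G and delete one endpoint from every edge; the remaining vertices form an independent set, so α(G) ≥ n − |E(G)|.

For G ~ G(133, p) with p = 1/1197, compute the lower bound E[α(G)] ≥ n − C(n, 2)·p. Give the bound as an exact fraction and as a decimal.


E[|E(G)|] = C(133, 2)·p = 8778 · (1/1197) = 22/3.
E[α(G)] ≥ n − E[|E(G)|] = 133 − 22/3 = 377/3.
Numerically: ≈ 125.667.
(This is only a lower bound; the true E[α(G)] may be larger.)

E[α(G)] ≥ 377/3 ≈ 125.667.


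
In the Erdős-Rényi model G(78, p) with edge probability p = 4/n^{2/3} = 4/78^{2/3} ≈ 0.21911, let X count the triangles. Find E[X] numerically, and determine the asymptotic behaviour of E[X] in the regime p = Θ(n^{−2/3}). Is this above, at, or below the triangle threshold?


Number of potential triangles: C(78, 3) = 76076.
Each occurs with probability p³ ≈ (0.21911)³ ≈ 1.0519395e-02.
By linearity: E[X] = C(78, 3)·p³ ≈ 76076 · 1.0519395e-02 ≈ 800.27350.
Since α = 2/3 < 1, p = c/n^{2/3} ≫ 1/n is above the triangle threshold p ~ 1/n. Asymptotically E[X] ~ (c³/6)·n^{3(1−α)} = (4³/6)·n^{1} → ∞; triangles are abundant w.h.p.

E[X] ≈ 800.27350; in regime p = Θ(1/n^{2/3}) E[X] diverges (above the triangle threshold p ~ 1/n).


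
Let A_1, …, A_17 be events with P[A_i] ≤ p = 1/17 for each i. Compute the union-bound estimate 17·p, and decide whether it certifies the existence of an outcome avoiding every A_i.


Union bound: P[∪_{i=1}^{17} A_i] ≤ Σ_i P[A_i] ≤ 17·p = 17·(1/17) = 1.
Numerically: 1 ≈ 1.000000.
Is 1 < 1? NO.
Since the bound 1 is ≥ 1, the union bound is uninformative here; it does NOT by itself certify existence.

17·p = 1 ≈ 1.000000; existence NOT certified by the union bound.


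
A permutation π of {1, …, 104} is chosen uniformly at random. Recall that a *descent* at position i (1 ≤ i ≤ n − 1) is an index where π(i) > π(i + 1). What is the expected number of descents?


Write X = Σ X_I over i = 1, …, 103, with X_I the indicator of one descent.
There are 103 indicators.
For each fixed i, the pair (π(i), π(i+1)) is a uniformly random ordered pair of distinct values from {1, …, 104}; by symmetry P[π(i) > π(i+1)] = 1/2.
By linearity: E[X] = 103 · (1/2) = (104 − 1) · (1/2) = 103/2 ≈ 51.500000.

E[X] = 103/2 = 51.500000.


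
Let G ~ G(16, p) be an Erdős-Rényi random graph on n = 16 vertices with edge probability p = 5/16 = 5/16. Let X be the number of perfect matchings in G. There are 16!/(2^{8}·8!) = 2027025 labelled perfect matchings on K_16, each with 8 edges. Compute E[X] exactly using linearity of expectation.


K_16 has 16!/(2^{8}·8!) = 2027025 labelled perfect matchings.
For each such perfect matching H, let X_H = 1 if all 8 edges of H are present in G. Then P[X_H = 1] = p^{8} = (5/16)^{8} = 390625/4294967296.
Summing the indicators: E[X] = Σ_H E[X_H] = 2027025 · p^{8} = 2027025 · 390625/4294967296 = 791806640625/4294967296.
Numerically: E[X] ≈ 184.4.

E[X] = 2027025 · (5/16)^{8} = 791806640625/4294967296 ≈ 184.4.


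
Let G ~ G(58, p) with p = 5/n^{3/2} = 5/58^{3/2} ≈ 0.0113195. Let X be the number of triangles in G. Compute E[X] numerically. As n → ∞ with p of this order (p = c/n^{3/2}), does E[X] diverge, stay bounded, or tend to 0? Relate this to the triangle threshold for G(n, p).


Number of potential triangles: C(58, 3) = 30856.
Each occurs with probability p³ ≈ (0.0113195)³ ≈ 1.45038748e-06.
By linearity: E[X] = C(58, 3)·p³ ≈ 30856 · 1.45038748e-06 ≈ 0.044753.
Since α = 3/2 > 1, p = c/n^{3/2} = o(1/n) is below the triangle threshold p ~ 1/n. Asymptotically E[X] ~ (c³/6)·n^{3(1−α)} = (5³/6)·n^{-1.5} → 0, so by Markov's inequality G has no triangles w.h.p.

E[X] ≈ 0.044753; in regime p = Θ(1/n^{3/2}) E[X] tends to 0 (below the triangle threshold p ~ 1/n).


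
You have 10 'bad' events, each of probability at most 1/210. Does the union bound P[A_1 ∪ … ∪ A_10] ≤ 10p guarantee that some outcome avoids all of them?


Union bound: P[∪_{i=1}^{10} A_i] ≤ Σ_i P[A_i] ≤ 10·p = 10·(1/210) = 1/21.
Numerically: 1/21 ≈ 0.048.
Is 1/21 < 1? YES.
Since P[∪ A_i] ≤ 1/21 < 1, the complement has P[∩ A_i^c] ≥ 1 − 1/21 = 20/21 > 0, so some outcome avoids every A_i.

10·p = 1/21 ≈ 0.048; existence CERTIFIED by the union bound.


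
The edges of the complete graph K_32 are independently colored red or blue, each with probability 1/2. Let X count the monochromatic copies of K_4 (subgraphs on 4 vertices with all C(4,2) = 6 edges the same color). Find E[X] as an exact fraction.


Let X = Σ_S X_S over the C(32, 4) = 35960 subsets S of size 4, where X_S = 1 if the K_4 on S is monochromatic.
For a fixed S, the K_4 on S has C(4, 2) = 6 edges. P[all 6 edges red] = (1/2)^6, and likewise for blue, so P[monochromatic] = 2·(1/2)^6 = 2^{1 − 6} = 1/32.
By linearity of expectation: E[X] = C(32, 4) · 2^{1 − 6} = 35960 · 1/32 = 4495/4.
Numerically: E[X] ≈ 1123.7500.

E[X] = C(32,4)·2^(1−C(4,2)) = 4495/4 ≈ 1123.7500.


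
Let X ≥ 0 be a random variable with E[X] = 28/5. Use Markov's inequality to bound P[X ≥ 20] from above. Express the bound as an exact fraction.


μ = E[X] = 28/5, a = 20.
Markov: P[X ≥ 20] ≤ μ/a = (28/5)/20 = 7/25.
Numerically: ≈ 0.280000.
(Since a = 20 > μ = 5.600000, the bound 7/25 is < 1 and informative.)

P[X ≥ 20] ≤ 7/25 ≈ 0.280000.


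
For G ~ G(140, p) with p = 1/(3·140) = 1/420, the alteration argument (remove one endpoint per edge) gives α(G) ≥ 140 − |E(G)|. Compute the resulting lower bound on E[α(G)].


E[|E(G)|] = C(140, 2)·p = 9730 · (1/420) = 139/6.
E[α(G)] ≥ n − E[|E(G)|] = 140 − 139/6 = 701/6.
Numerically: ≈ 116.8333.
(This is only a lower bound; the true E[α(G)] may be larger.)

E[α(G)] ≥ 701/6 ≈ 116.8333.


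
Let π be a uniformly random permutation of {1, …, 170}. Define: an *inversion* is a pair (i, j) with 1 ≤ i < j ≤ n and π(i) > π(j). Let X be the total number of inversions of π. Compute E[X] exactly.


Write X = Σ X_I over the C(170, 2) = 14365 pairs i < j, with X_I the indicator of one inversion.
There are 14365 indicators.
For each fixed pair i < j, the values π(i) and π(j) are two distinct elements of {1, …, 170} in uniformly random order; by symmetry P[π(i) > π(j)] = 1/2.
By linearity: E[X] = 14365 · (1/2) = C(170, 2) · (1/2) = 14365/2 = 14365/2 ≈ 7182.500.

E[X] = 14365/2 = 7182.500.


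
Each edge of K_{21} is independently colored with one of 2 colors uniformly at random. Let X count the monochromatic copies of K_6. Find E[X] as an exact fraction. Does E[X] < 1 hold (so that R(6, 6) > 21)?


E[X] = C(21, 6) · 2^{1 − 15} = 54264 · 2^{−14} = 54264/16384.
As a reduced fraction: E[X] = 6783/2048 ≈ 3.31201.
Is E[X] < 1? NO.
Since E[X] ≥ 1, the first-moment bound is inconclusive at n = 21; it does NOT by itself certify R(6, 6) > 21.

E[X] = 6783/2048 ≈ 3.31201; E[X] ≥ 1; first-moment method inconclusive here.


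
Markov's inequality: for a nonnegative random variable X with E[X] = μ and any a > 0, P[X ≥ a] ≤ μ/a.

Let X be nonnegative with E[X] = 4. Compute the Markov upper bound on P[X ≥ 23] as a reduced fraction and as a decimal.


μ = E[X] = 4, a = 23.
Markov: P[X ≥ 23] ≤ μ/a = (4)/23 = 4/23.
Numerically: ≈ 0.17391.
(Since a = 23 > μ = 4.00000, the bound 4/23 is < 1 and informative.)

P[X ≥ 23] ≤ 4/23 ≈ 0.17391.


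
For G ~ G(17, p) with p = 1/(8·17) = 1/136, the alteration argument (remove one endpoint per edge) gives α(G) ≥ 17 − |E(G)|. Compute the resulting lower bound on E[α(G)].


E[|E(G)|] = C(17, 2)·p = 136 · (1/136) = 1.
E[α(G)] ≥ n − E[|E(G)|] = 17 − 1 = 16.
Numerically: ≈ 16.0000.
(This is only a lower bound; the true E[α(G)] may be larger.)

E[α(G)] ≥ 16 ≈ 16.0000.


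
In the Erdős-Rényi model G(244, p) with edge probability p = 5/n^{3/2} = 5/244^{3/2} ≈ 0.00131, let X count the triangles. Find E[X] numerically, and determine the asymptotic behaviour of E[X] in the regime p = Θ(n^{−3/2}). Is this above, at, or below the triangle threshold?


Number of potential triangles: C(244, 3) = 2391444.
Each occurs with probability p³ ≈ (0.00131)³ ≈ 2.25765e-09.
By linearity: E[X] = C(244, 3)·p³ ≈ 2391444 · 2.25765e-09 ≈ 0.005.
Since α = 3/2 > 1, p = c/n^{3/2} = o(1/n) is below the triangle threshold p ~ 1/n. Asymptotically E[X] ~ (c³/6)·n^{3(1−α)} = (5³/6)·n^{-1.5} → 0, so by Markov's inequality G has no triangles w.h.p.

E[X] ≈ 0.005; in regime p = Θ(1/n^{3/2}) E[X] tends to 0 (below the triangle threshold p ~ 1/n).


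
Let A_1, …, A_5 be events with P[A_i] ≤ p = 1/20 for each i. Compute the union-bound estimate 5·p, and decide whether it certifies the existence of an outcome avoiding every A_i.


Union bound: P[∪_{i=1}^{5} A_i] ≤ Σ_i P[A_i] ≤ 5·p = 5·(1/20) = 1/4.
Numerically: 1/4 ≈ 0.2500000.
Is 1/4 < 1? YES.
Since P[∪ A_i] ≤ 1/4 < 1, the complement has P[∩ A_i^c] ≥ 1 − 1/4 = 3/4 > 0, so some outcome avoids every A_i.

5·p = 1/4 ≈ 0.2500000; existence CERTIFIED by the union bound.


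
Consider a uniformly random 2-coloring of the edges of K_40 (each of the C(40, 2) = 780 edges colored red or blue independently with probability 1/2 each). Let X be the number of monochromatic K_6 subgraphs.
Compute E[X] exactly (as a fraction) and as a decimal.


Let X = Σ_S X_S over the C(40, 6) = 3838380 subsets S of size 6, where X_S = 1 if the K_6 on S is monochromatic.
For a fixed S, the K_6 on S has C(6, 2) = 15 edges. P[all 15 edges red] = (1/2)^15, and likewise for blue, so P[monochromatic] = 2·(1/2)^15 = 2^{1 − 15} = 1/16384.
By linearity of expectation: E[X] = C(40, 6) · 2^{1 − 15} = 3838380 · 1/16384 = 959595/4096.
Numerically: E[X] ≈ 234.2761.

E[X] = C(40,6)·2^(1−C(6,2)) = 959595/4096 ≈ 234.2761.


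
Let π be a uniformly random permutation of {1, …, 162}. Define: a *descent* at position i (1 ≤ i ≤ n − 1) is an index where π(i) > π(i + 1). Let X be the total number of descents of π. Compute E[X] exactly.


Write X = Σ X_I over i = 1, …, 161, with X_I the indicator of one descent.
There are 161 indicators.
For each fixed i, the pair (π(i), π(i+1)) is a uniformly random ordered pair of distinct values from {1, …, 162}; by symmetry P[π(i) > π(i+1)] = 1/2.
By linearity: E[X] = 161 · (1/2) = (162 − 1) · (1/2) = 161/2 ≈ 80.500000.

E[X] = 161/2 = 80.500000.


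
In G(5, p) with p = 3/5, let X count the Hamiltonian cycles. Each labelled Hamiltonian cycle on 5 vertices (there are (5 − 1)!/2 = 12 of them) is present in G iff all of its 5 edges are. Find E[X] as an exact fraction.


K_5 has (5 − 1)!/2 = 12 labelled Hamiltonian cycles.
For each such Hamiltonian cycle H, let X_H = 1 if all 5 edges of H are present in G. Then P[X_H = 1] = p^{5} = (3/5)^{5} = 243/3125.
By linearity of expectation: E[X] = Σ_H E[X_H] = 12 · p^{5} = 12 · 243/3125 = 2916/3125.
Numerically: E[X] ≈ 0.9331.

E[X] = 12 · (3/5)^{5} = 2916/3125 ≈ 0.9331.


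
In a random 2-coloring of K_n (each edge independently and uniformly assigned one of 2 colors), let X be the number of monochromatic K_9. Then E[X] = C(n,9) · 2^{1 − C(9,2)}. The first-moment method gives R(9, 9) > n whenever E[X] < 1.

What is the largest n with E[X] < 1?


We need C(n, 9) · 2^{1 − 36} < 1, i.e. C(n, 9) < 2^{36 − 1} = 34359738368.
Check values of n near the boundary:
  n = 61: C(61, 9) = 17341763505; 17341763505 < 34359738368? YES
  n = 62: C(62, 9) = 20286591270; 20286591270 < 34359738368? YES
  n = 63: C(63, 9) = 23667689815; 23667689815 < 34359738368? YES
  n = 64: C(64, 9) = 27540584512; 27540584512 < 34359738368? YES
  n = 65: C(65, 9) = 31966749880; 31966749880 < 34359738368? YES
  n = 66: C(66, 9) = 37014131440; 37014131440 < 34359738368? NO
  n = 67: C(67, 9) = 42757703560; 42757703560 < 34359738368? NO
The largest n with C(n, 9) < 34359738368 is n = 65 (where E[X] = 3995843735/4294967296 ≈ 0.93035). Hence R(9, 9) > 65, i.e. R(9, 9) ≥ 66.

Largest n = 65; hence R(9, 9) > 65.


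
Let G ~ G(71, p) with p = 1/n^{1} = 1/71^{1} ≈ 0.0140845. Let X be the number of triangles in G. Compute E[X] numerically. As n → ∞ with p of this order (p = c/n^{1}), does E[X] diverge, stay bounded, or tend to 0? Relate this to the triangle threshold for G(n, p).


Number of potential triangles: C(71, 3) = 57155.
Each occurs with probability p³ ≈ (0.0140845)³ ≈ 2.79399068e-06.
By linearity: E[X] = C(71, 3)·p³ ≈ 57155 · 2.79399068e-06 ≈ 0.159691.
Here α = 1, so p = 1/n is exactly at the triangle threshold p ~ 1/n. Asymptotically E[X] → c³/6 = 1³/6 = 1/6 ≈ 0.166667, a bounded constant. In this regime the triangle count is asymptotically Poisson(c³/6).

E[X] ≈ 0.159691; in regime p = Θ(1/n^{1}) E[X] stays bounded (at the triangle threshold p ~ 1/n).


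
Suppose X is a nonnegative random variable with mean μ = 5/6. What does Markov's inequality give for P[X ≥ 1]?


μ = E[X] = 5/6, a = 1.
Markov: P[X ≥ 1] ≤ μ/a = (5/6)/1 = 5/6.
Numerically: ≈ 0.833333.
(Since a = 1 > μ = 0.833333, the bound 5/6 is < 1 and informative.)

P[X ≥ 1] ≤ 5/6 ≈ 0.833333.


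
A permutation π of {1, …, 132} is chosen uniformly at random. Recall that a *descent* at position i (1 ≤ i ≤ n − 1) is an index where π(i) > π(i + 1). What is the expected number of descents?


Write X = Σ X_I over i = 1, …, 131, with X_I the indicator of one descent.
There are 131 indicators.
For each fixed i, the pair (π(i), π(i+1)) is a uniformly random ordered pair of distinct values from {1, …, 132}; by symmetry P[π(i) > π(i+1)] = 1/2.
By linearity: E[X] = 131 · (1/2) = (132 − 1) · (1/2) = 131/2 ≈ 65.5000.

E[X] = 131/2 = 65.5000.


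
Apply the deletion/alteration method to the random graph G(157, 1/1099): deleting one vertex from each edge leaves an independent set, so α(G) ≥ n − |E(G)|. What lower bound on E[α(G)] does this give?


E[|E(G)|] = C(157, 2)·p = 12246 · (1/1099) = 78/7.
E[α(G)] ≥ n − E[|E(G)|] = 157 − 78/7 = 1021/7.
Numerically: ≈ 145.85714.
(This is only a lower bound; the true E[α(G)] may be larger.)

E[α(G)] ≥ 1021/7 ≈ 145.85714.


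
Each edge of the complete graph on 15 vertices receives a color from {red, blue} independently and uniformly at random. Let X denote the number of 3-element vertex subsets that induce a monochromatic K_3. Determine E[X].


Let X = Σ_S X_S over the C(15, 3) = 455 subsets S of size 3, where X_S = 1 if the K_3 on S is monochromatic.
For a fixed S, the K_3 on S has C(3, 2) = 3 edges. P[all 3 edges red] = (1/2)^3, and likewise for blue, so P[monochromatic] = 2·(1/2)^3 = 2^{1 − 3} = 1/4.
By linearity: E[X] = C(15, 3) · 2^{1 − 3} = 455 · 1/4 = 455/4.
Numerically: E[X] ≈ 113.7500.

E[X] = C(15,3)·2^(1−C(3,2)) = 455/4 ≈ 113.7500.


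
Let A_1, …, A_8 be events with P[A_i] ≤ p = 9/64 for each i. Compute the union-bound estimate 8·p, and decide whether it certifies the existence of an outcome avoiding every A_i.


Union bound: P[∪_{i=1}^{8} A_i] ≤ Σ_i P[A_i] ≤ 8·p = 8·(9/64) = 9/8.
Numerically: 9/8 ≈ 1.1250.
Is 9/8 < 1? NO.
Since the bound 9/8 is ≥ 1, the union bound is uninformative here; it does NOT by itself certify existence.

8·p = 9/8 ≈ 1.1250; existence NOT certified by the union bound.


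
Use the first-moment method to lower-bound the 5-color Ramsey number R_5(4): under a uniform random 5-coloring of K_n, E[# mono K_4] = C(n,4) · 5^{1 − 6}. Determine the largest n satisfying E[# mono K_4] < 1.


We need C(n, 4) · 5^{1 − 6} < 1, i.e. C(n, 4) < 5^{6 − 1} = 3125.
Check values of n near the boundary:
  n = 17: C(17, 4) = 2380; 2380 < 3125? YES
  n = 18: C(18, 4) = 3060; 3060 < 3125? YES
  n = 19: C(19, 4) = 3876; 3876 < 3125? NO
The largest n with C(n, 4) < 3125 is n = 18 (where E[X] = 612/625 ≈ 0.9792). Hence R_5(4) > 18, i.e. R_5(4) ≥ 19.

Largest n = 18; hence R_5(4) > 18.


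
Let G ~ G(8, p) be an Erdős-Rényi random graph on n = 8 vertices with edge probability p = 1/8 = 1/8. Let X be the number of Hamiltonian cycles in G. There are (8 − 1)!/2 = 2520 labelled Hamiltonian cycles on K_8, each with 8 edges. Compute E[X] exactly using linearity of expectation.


K_8 has (8 − 1)!/2 = 2520 labelled Hamiltonian cycles.
For each such Hamiltonian cycle H, let X_H = 1 if all 8 edges of H are present in G. Then P[X_H = 1] = p^{8} = (1/8)^{8} = 1/16777216.
Summing the indicators: E[X] = Σ_H E[X_H] = 2520 · p^{8} = 2520 · 1/16777216 = 315/2097152.
Numerically: E[X] ≈ 0.000150204.

E[X] = 2520 · (1/8)^{8} = 315/2097152 ≈ 0.000150204.


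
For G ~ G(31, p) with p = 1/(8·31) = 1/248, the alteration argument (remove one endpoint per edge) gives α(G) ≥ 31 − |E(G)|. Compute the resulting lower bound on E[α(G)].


E[|E(G)|] = C(31, 2)·p = 465 · (1/248) = 15/8.
E[α(G)] ≥ n − E[|E(G)|] = 31 − 15/8 = 233/8.
Numerically: ≈ 29.1250.
(This is only a lower bound; the true E[α(G)] may be larger.)

E[α(G)] ≥ 233/8 ≈ 29.1250.


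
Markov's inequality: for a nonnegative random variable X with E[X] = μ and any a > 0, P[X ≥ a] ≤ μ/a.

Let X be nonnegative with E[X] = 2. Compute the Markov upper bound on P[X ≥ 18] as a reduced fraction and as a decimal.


μ = E[X] = 2, a = 18.
Markov: P[X ≥ 18] ≤ μ/a = (2)/18 = 1/9.
Numerically: ≈ 0.11111.
(Since a = 18 > μ = 2.00000, the bound 1/9 is < 1 and informative.)

P[X ≥ 18] ≤ 1/9 ≈ 0.11111.


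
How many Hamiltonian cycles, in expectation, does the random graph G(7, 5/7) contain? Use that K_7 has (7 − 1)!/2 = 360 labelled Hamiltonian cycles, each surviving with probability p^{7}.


K_7 has (7 − 1)!/2 = 360 labelled Hamiltonian cycles.
For each such Hamiltonian cycle H, let X_H = 1 if all 7 edges of H are present in G. Then P[X_H = 1] = p^{7} = (5/7)^{7} = 78125/823543.
By linearity: E[X] = Σ_H E[X_H] = 360 · p^{7} = 360 · 78125/823543 = 28125000/823543.
Numerically: E[X] ≈ 34.1512.

E[X] = 360 · (5/7)^{7} = 28125000/823543 ≈ 34.1512.


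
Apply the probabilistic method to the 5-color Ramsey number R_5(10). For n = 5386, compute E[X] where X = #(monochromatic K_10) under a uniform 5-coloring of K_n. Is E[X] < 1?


E[X] = C(5386, 10) · 5^{1 − 45} = 5613966214234562222231428510561 · 5^{−44} = 5613966214234562222231428510561/5684341886080801486968994140625.
As a reduced fraction: E[X] = 5613966214234562222231428510561/5684341886080801486968994140625 ≈ 0.9876.
Is E[X] < 1? YES.
Since E[X] < 1, there exists a 5-coloring of K_{5386} with no monochromatic K_10; hence R_5(10) > 5386.

E[X] = 5613966214234562222231428510561/5684341886080801486968994140625 ≈ 0.9876; E[X] < 1, so R_5(10) > 5386.


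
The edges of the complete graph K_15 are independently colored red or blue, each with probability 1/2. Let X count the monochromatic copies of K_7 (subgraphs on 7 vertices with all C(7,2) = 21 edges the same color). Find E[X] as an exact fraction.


Let X = Σ_S X_S over the C(15, 7) = 6435 subsets S of size 7, where X_S = 1 if the K_7 on S is monochromatic.
For a fixed S, the K_7 on S has C(7, 2) = 21 edges. P[all 21 edges red] = (1/2)^21, and likewise for blue, so P[monochromatic] = 2·(1/2)^21 = 2^{1 − 21} = 1/1048576.
By linearity: E[X] = C(15, 7) · 2^{1 − 21} = 6435 · 1/1048576 = 6435/1048576.
Numerically: E[X] ≈ 0.006137.

E[X] = C(15,7)·2^(1−C(7,2)) = 6435/1048576 ≈ 0.006137.


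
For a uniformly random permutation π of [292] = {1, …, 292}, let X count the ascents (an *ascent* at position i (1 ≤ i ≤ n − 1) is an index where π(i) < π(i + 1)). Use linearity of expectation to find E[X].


Write X = Σ X_I over i = 1, …, 291, with X_I the indicator of one ascent.
There are 291 indicators.
For each fixed i, the pair (π(i), π(i+1)) is a uniformly random ordered pair of distinct values from {1, …, 292}; by symmetry P[π(i) < π(i+1)] = 1/2.
By linearity: E[X] = 291 · (1/2) = (292 − 1) · (1/2) = 291/2 ≈ 145.5000.

E[X] = 291/2 = 145.5000.


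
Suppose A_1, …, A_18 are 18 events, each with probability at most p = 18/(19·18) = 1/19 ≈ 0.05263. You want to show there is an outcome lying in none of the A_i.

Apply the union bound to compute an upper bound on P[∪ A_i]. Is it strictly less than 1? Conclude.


Union bound: P[∪_{i=1}^{18} A_i] ≤ Σ_i P[A_i] ≤ 18·p = 18·(1/19) = 18/19.
Numerically: 18/19 ≈ 0.94737.
Is 18/19 < 1? YES.
Since P[∪ A_i] ≤ 18/19 < 1, the complement has P[∩ A_i^c] ≥ 1 − 18/19 = 1/19 > 0, so some outcome avoids every A_i.

18·p = 18/19 ≈ 0.94737; existence CERTIFIED by the union bound.


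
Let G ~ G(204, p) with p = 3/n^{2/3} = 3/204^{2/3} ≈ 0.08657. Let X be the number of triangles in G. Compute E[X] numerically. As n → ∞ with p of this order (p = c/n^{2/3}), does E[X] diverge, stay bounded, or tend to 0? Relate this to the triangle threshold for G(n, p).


Number of potential triangles: C(204, 3) = 1394204.
Each occurs with probability p³ ≈ (0.08657)³ ≈ 6.4878893e-04.
By linearity: E[X] = C(204, 3)·p³ ≈ 1394204 · 6.4878893e-04 ≈ 904.54412.
Since α = 2/3 < 1, p = c/n^{2/3} ≫ 1/n is above the triangle threshold p ~ 1/n. Asymptotically E[X] ~ (c³/6)·n^{3(1−α)} = (3³/6)·n^{1} → ∞; triangles are abundant w.h.p.

E[X] ≈ 904.54412; in regime p = Θ(1/n^{2/3}) E[X] diverges (above the triangle threshold p ~ 1/n).


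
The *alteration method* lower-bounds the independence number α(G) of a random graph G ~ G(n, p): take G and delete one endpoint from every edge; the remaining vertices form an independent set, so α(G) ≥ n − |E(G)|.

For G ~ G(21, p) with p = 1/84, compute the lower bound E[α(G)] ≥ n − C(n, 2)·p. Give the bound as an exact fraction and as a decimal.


E[|E(G)|] = C(21, 2)·p = 210 · (1/84) = 5/2.
E[α(G)] ≥ n − E[|E(G)|] = 21 − 5/2 = 37/2.
Numerically: ≈ 18.500000.
(This is only a lower bound; the true E[α(G)] may be larger.)

E[α(G)] ≥ 37/2 ≈ 18.500000.


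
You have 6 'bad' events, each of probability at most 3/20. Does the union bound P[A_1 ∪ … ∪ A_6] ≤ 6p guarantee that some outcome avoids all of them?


Union bound: P[∪_{i=1}^{6} A_i] ≤ Σ_i P[A_i] ≤ 6·p = 6·(3/20) = 9/10.
Numerically: 9/10 ≈ 0.900.
Is 9/10 < 1? YES.
Since P[∪ A_i] ≤ 9/10 < 1, the complement has P[∩ A_i^c] ≥ 1 − 9/10 = 1/10 > 0, so some outcome avoids every A_i.

6·p = 9/10 ≈ 0.900; existence CERTIFIED by the union bound.


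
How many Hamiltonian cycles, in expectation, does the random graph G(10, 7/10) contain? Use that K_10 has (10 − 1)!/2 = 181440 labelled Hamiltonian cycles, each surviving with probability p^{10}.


K_10 has (10 − 1)!/2 = 181440 labelled Hamiltonian cycles.
For each such Hamiltonian cycle H, let X_H = 1 if all 10 edges of H are present in G. Then P[X_H = 1] = p^{10} = (7/10)^{10} = 282475249/10000000000.
Summing the indicators: E[X] = Σ_H E[X_H] = 181440 · p^{10} = 181440 · 282475249/10000000000 = 160163466183/31250000.
Numerically: E[X] ≈ 5.13e+03.

E[X] = 181440 · (7/10)^{10} = 160163466183/31250000 ≈ 5.13e+03.


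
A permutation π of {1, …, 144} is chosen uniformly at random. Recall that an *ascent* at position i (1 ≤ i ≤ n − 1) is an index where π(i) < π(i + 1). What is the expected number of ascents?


Write X = Σ X_I over i = 1, …, 143, with X_I the indicator of one ascent.
There are 143 indicators.
For each fixed i, the pair (π(i), π(i+1)) is a uniformly random ordered pair of distinct values from {1, …, 144}; by symmetry P[π(i) < π(i+1)] = 1/2.
By linearity: E[X] = 143 · (1/2) = (144 − 1) · (1/2) = 143/2 ≈ 71.50000.

E[X] = 143/2 = 71.50000.


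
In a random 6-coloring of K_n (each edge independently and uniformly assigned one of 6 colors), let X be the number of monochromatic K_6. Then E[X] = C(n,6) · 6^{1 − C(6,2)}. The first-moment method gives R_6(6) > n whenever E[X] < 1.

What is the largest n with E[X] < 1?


We need C(n, 6) · 6^{1 − 15} < 1, i.e. C(n, 6) < 6^{15 − 1} = 78364164096.
Check values of n near the boundary:
  n = 193: C(193, 6) = 66364016544; 66364016544 < 78364164096? YES
  n = 194: C(194, 6) = 68482017072; 68482017072 < 78364164096? YES
  n = 195: C(195, 6) = 70656049360; 70656049360 < 78364164096? YES
  n = 196: C(196, 6) = 72887293024; 72887293024 < 78364164096? YES
  n = 197: C(197, 6) = 75176946208; 75176946208 < 78364164096? YES
  n = 198: C(198, 6) = 77526225777; 77526225777 < 78364164096? YES
  n = 199: C(199, 6) = 79936367511; 79936367511 < 78364164096? NO
  n = 200: C(200, 6) = 82408626300; 82408626300 < 78364164096? NO
The largest n with C(n, 6) < 78364164096 is n = 198 (where E[X] = 25842075259/26121388032 ≈ 0.9893). Hence R_6(6) > 198, i.e. R_6(6) ≥ 199.

Largest n = 198; hence R_6(6) > 198.


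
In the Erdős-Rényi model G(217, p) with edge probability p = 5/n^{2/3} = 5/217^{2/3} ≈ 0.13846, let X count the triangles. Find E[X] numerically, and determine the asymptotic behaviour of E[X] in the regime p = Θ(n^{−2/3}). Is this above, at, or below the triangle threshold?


Number of potential triangles: C(217, 3) = 1679580.
Each occurs with probability p³ ≈ (0.13846)³ ≈ 2.6545478e-03.
By linearity: E[X] = C(217, 3)·p³ ≈ 1679580 · 2.6545478e-03 ≈ 4458.52535.
Since α = 2/3 < 1, p = c/n^{2/3} ≫ 1/n is above the triangle threshold p ~ 1/n. Asymptotically E[X] ~ (c³/6)·n^{3(1−α)} = (5³/6)·n^{1} → ∞; triangles are abundant w.h.p.

E[X] ≈ 4458.52535; in regime p = Θ(1/n^{2/3}) E[X] diverges (above the triangle threshold p ~ 1/n).


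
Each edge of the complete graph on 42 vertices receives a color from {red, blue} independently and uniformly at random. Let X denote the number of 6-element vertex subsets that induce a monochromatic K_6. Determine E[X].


Let X = Σ_S X_S over the C(42, 6) = 5245786 subsets S of size 6, where X_S = 1 if the K_6 on S is monochromatic.
For a fixed S, the K_6 on S has C(6, 2) = 15 edges. P[all 15 edges red] = (1/2)^15, and likewise for blue, so P[monochromatic] = 2·(1/2)^15 = 2^{1 − 15} = 1/16384.
Summing: E[X] = C(42, 6) · 2^{1 − 15} = 5245786 · 1/16384 = 2622893/8192.
Numerically: E[X] ≈ 320.17737.

E[X] = C(42,6)·2^(1−C(6,2)) = 2622893/8192 ≈ 320.17737.


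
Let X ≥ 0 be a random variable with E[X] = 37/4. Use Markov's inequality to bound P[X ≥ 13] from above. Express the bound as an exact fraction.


μ = E[X] = 37/4, a = 13.
Markov: P[X ≥ 13] ≤ μ/a = (37/4)/13 = 37/52.
Numerically: ≈ 0.711538.
(Since a = 13 > μ = 9.250000, the bound 37/52 is < 1 and informative.)

P[X ≥ 13] ≤ 37/52 ≈ 0.711538.


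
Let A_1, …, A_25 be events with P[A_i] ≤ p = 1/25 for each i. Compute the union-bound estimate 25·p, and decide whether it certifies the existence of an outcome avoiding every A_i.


Union bound: P[∪_{i=1}^{25} A_i] ≤ Σ_i P[A_i] ≤ 25·p = 25·(1/25) = 1.
Numerically: 1 ≈ 1.00000.
Is 1 < 1? NO.
Since the bound 1 is ≥ 1, the union bound is uninformative here; it does NOT by itself certify existence.

25·p = 1 ≈ 1.00000; existence NOT certified by the union bound.


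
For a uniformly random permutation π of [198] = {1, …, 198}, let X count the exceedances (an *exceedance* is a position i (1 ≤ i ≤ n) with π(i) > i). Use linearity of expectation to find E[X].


Write X = Σ_{i=1}^{198} X_i, where X_i = 1_{π(i) > i}.
For each fixed i, π(i) is uniform over {1, …, 198} (marginal of a uniform permutation), so P[π(i) > i] = (n − i)/n. Summing: Σ_{i=1}^{198} (n − i)/n = (0 + 1 + … + 197)/198 = 198(198 − 1)/(2·198) = (198 − 1)/2.
Hence E[X] = Σ_{i=1}^{198} (198 − i)/198 = 197/2 ≈ 98.500000.

E[X] = 197/2 = 98.500000.


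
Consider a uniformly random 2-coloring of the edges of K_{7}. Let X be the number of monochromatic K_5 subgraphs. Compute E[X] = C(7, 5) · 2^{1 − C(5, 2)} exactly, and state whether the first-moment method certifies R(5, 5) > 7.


E[X] = C(7, 5) · 2^{1 − 10} = 21 · 2^{−9} = 21/512.
As a reduced fraction: E[X] = 21/512 ≈ 0.041016.
Is E[X] < 1? YES.
Since E[X] < 1, there exists a 2-coloring of K_{7} with no monochromatic K_5; hence R(5, 5) > 7.

E[X] = 21/512 ≈ 0.041016; E[X] < 1, so R(5, 5) > 7.


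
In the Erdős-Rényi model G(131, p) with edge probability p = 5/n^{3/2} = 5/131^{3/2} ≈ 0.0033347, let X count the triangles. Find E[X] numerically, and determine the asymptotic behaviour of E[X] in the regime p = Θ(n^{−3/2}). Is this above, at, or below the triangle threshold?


Number of potential triangles: C(131, 3) = 366145.
Each occurs with probability p³ ≈ (0.0033347)³ ≈ 3.7084223e-08.
By linearity: E[X] = C(131, 3)·p³ ≈ 366145 · 3.7084223e-08 ≈ 0.01358.
Since α = 3/2 > 1, p = c/n^{3/2} = o(1/n) is below the triangle threshold p ~ 1/n. Asymptotically E[X] ~ (c³/6)·n^{3(1−α)} = (5³/6)·n^{-1.5} → 0, so by Markov's inequality G has no triangles w.h.p.

E[X] ≈ 0.01358; in regime p = Θ(1/n^{3/2}) E[X] tends to 0 (below the triangle threshold p ~ 1/n).


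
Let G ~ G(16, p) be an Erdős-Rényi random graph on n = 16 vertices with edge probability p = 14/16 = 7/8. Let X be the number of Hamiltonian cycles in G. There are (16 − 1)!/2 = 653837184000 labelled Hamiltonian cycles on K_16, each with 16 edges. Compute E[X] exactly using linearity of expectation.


K_16 has (16 − 1)!/2 = 653837184000 labelled Hamiltonian cycles.
For each such Hamiltonian cycle H, let X_H = 1 if all 16 edges of H are present in G. Then P[X_H = 1] = p^{16} = (7/8)^{16} = 33232930569601/281474976710656.
Summing the indicators: E[X] = Σ_H E[X_H] = 653837184000 · p^{16} = 653837184000 · 33232930569601/281474976710656 = 21219654042671322112875/274877906944.
Numerically: E[X] ≈ 7.72e+10.

E[X] = 653837184000 · (7/8)^{16} = 21219654042671322112875/274877906944 ≈ 7.72e+10.


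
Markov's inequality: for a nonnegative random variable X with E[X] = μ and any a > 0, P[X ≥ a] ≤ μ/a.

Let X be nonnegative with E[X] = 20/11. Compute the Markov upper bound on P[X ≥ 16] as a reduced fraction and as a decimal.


μ = E[X] = 20/11, a = 16.
Markov: P[X ≥ 16] ≤ μ/a = (20/11)/16 = 5/44.
Numerically: ≈ 0.113636.
(Since a = 16 > μ = 1.818182, the bound 5/44 is < 1 and informative.)

P[X ≥ 16] ≤ 5/44 ≈ 0.113636.


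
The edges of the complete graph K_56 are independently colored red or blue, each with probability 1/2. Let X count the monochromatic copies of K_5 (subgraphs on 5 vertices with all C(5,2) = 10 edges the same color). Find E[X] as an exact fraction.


Let X = Σ_S X_S over the C(56, 5) = 3819816 subsets S of size 5, where X_S = 1 if the K_5 on S is monochromatic.
For a fixed S, the K_5 on S has C(5, 2) = 10 edges. P[all 10 edges red] = (1/2)^10, and likewise for blue, so P[monochromatic] = 2·(1/2)^10 = 2^{1 − 10} = 1/512.
Summing: E[X] = C(56, 5) · 2^{1 − 10} = 3819816 · 1/512 = 477477/64.
Numerically: E[X] ≈ 7460.578125.

E[X] = C(56,5)·2^(1−C(5,2)) = 477477/64 ≈ 7460.578125.


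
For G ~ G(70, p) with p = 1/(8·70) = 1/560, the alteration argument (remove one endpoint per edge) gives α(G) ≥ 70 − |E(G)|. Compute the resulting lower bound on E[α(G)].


E[|E(G)|] = C(70, 2)·p = 2415 · (1/560) = 69/16.
E[α(G)] ≥ n − E[|E(G)|] = 70 − 69/16 = 1051/16.
Numerically: ≈ 65.6875.
(This is only a lower bound; the true E[α(G)] may be larger.)

E[α(G)] ≥ 1051/16 ≈ 65.6875.


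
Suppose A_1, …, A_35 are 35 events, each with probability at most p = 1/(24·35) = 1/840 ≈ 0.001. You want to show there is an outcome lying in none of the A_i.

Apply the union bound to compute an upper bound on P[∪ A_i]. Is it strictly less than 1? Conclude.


Union bound: P[∪_{i=1}^{35} A_i] ≤ Σ_i P[A_i] ≤ 35·p = 35·(1/840) = 1/24.
Numerically: 1/24 ≈ 0.042.
Is 1/24 < 1? YES.
Since P[∪ A_i] ≤ 1/24 < 1, the complement has P[∩ A_i^c] ≥ 1 − 1/24 = 23/24 > 0, so some outcome avoids every A_i.

35·p = 1/24 ≈ 0.042; existence CERTIFIED by the union bound.


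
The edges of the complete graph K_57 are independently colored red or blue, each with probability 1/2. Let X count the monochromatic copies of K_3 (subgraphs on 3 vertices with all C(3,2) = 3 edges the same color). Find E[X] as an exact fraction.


Let X = Σ_S X_S over the C(57, 3) = 29260 subsets S of size 3, where X_S = 1 if the K_3 on S is monochromatic.
For a fixed S, the K_3 on S has C(3, 2) = 3 edges. P[all 3 edges red] = (1/2)^3, and likewise for blue, so P[monochromatic] = 2·(1/2)^3 = 2^{1 − 3} = 1/4.
By linearity: E[X] = C(57, 3) · 2^{1 − 3} = 29260 · 1/4 = 7315.
Numerically: E[X] ≈ 7315.0000.

E[X] = C(57,3)·2^(1−C(3,2)) = 7315 ≈ 7315.0000.


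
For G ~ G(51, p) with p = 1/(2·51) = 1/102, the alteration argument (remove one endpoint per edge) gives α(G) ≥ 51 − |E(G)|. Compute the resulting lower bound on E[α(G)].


E[|E(G)|] = C(51, 2)·p = 1275 · (1/102) = 25/2.
E[α(G)] ≥ n − E[|E(G)|] = 51 − 25/2 = 77/2.
Numerically: ≈ 38.50000.
(This is only a lower bound; the true E[α(G)] may be larger.)

E[α(G)] ≥ 77/2 ≈ 38.50000.


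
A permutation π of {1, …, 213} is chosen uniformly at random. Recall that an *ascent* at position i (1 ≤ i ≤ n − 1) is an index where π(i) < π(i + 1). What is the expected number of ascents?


Write X = Σ X_I over i = 1, …, 212, with X_I the indicator of one ascent.
There are 212 indicators.
For each fixed i, the pair (π(i), π(i+1)) is a uniformly random ordered pair of distinct values from {1, …, 213}; by symmetry P[π(i) < π(i+1)] = 1/2.
By linearity: E[X] = 212 · (1/2) = (213 − 1) · (1/2) = 106 ≈ 106.000.

E[X] = 106 = 106.000.


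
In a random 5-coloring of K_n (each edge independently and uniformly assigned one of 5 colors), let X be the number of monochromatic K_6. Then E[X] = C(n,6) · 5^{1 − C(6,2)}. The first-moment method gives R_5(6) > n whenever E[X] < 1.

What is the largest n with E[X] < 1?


We need C(n, 6) · 5^{1 − 15} < 1, i.e. C(n, 6) < 5^{15 − 1} = 6103515625.
Check values of n near the boundary:
  n = 125: C(125, 6) = 4690625500; 4690625500 < 6103515625? YES
  n = 126: C(126, 6) = 4925156775; 4925156775 < 6103515625? YES
  n = 127: C(127, 6) = 5169379425; 5169379425 < 6103515625? YES
  n = 128: C(128, 6) = 5423611200; 5423611200 < 6103515625? YES
  n = 129: C(129, 6) = 5688177600; 5688177600 < 6103515625? YES
  n = 130: C(130, 6) = 5963412000; 5963412000 < 6103515625? YES
  n = 131: C(131, 6) = 6249655776; 6249655776 < 6103515625? NO
The largest n with C(n, 6) < 6103515625 is n = 130 (where E[X] = 47707296/48828125 ≈ 0.97705). Hence R_5(6) > 130, i.e. R_5(6) ≥ 131.

Largest n = 130; hence R_5(6) > 130.


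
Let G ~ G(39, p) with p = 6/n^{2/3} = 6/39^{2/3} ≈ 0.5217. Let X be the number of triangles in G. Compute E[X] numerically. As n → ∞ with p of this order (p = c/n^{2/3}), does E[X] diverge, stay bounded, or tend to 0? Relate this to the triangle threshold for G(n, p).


Number of potential triangles: C(39, 3) = 9139.
Each occurs with probability p³ ≈ (0.5217)³ ≈ 1.420118e-01.
By linearity: E[X] = C(39, 3)·p³ ≈ 9139 · 1.420118e-01 ≈ 1297.8462.
Since α = 2/3 < 1, p = c/n^{2/3} ≫ 1/n is above the triangle threshold p ~ 1/n. Asymptotically E[X] ~ (c³/6)·n^{3(1−α)} = (6³/6)·n^{1} → ∞; triangles are abundant w.h.p.

E[X] ≈ 1297.8462; in regime p = Θ(1/n^{2/3}) E[X] diverges (above the triangle threshold p ~ 1/n).


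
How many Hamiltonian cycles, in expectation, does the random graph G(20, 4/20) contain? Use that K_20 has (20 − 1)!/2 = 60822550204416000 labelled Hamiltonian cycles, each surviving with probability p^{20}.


K_20 has (20 − 1)!/2 = 60822550204416000 labelled Hamiltonian cycles.
For each such Hamiltonian cycle H, let X_H = 1 if all 20 edges of H are present in G. Then P[X_H = 1] = p^{20} = (1/5)^{20} = 1/95367431640625.
Summing the indicators: E[X] = Σ_H E[X_H] = 60822550204416000 · p^{20} = 60822550204416000 · 1/95367431640625 = 486580401635328/762939453125.
Numerically: E[X] ≈ 638.

E[X] = 60822550204416000 · (1/5)^{20} = 486580401635328/762939453125 ≈ 638.
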